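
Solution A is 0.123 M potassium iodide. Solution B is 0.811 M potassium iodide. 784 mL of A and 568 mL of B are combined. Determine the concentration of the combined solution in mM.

412 mM

C_mix = (C_A·V_A + C_B·V_B)/(V_A + V_B) = (0.123×784 + 0.811×568) / 1352 = 0.412 M = 412 mM.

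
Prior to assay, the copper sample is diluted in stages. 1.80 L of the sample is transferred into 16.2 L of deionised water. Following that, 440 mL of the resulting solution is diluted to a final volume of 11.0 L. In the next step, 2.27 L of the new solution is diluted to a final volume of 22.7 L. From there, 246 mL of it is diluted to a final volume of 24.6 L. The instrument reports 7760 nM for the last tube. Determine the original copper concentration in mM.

Overall dilution factor = 10 × 25 × 10 × 100 = 2.50 × 10⁵.
Original = 7760 nM × 2.50 × 10⁵ = 1.94 × 10⁹ nM = 1940 mM.

1940 mM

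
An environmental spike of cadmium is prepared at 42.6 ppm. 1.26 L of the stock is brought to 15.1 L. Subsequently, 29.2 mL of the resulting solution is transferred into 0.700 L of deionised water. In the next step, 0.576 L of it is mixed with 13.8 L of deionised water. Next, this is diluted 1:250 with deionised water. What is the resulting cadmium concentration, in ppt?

Overall dilution factor = 11.98 × 24.97 × 24.96 × 250 = 1.87 × 10⁶.
42.6 ppm / 1.87 × 10⁶ = 2.28 × 10⁻⁵ ppm = 22.8 ppt.

22.8 ppt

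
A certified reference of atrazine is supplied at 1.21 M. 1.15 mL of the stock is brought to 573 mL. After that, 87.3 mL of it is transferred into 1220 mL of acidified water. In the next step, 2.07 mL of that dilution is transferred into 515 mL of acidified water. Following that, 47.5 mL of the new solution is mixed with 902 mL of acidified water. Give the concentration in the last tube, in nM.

32.5 nM

Overall dilution factor = 498.3 × 14.97 × 249.8 × 19.99 = 3.73 × 10⁷.
1.21 M / 3.73 × 10⁷ = 3.25 × 10⁻⁸ M = 32.5 nM.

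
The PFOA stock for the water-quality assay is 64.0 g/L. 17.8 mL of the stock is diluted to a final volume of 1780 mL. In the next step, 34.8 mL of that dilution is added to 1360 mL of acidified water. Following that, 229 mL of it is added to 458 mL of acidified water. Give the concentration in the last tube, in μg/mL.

Overall dilution factor = 100 × 40.08 × 3 = 1.20 × 10⁴.
64.0 g/L / 1.20 × 10⁴ = 5.32 × 10⁻³ g/L = 5.32 μg/mL.

5.32 μg/mL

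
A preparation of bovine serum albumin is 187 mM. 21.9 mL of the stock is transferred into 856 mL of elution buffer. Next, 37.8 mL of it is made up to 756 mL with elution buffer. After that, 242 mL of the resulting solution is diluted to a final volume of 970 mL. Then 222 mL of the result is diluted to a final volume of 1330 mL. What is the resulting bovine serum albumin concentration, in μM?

9.71 μM

Overall dilution factor = 40.09 × 20 × 4.008 × 5.991 = 1.93 × 10⁴.
187 mM / 1.93 × 10⁴ = 9.71 × 10⁻³ mM = 9.71 μM.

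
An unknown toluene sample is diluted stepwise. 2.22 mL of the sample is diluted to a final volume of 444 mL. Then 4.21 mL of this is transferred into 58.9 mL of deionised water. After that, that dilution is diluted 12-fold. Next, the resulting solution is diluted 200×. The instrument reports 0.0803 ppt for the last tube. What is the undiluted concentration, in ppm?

0.578 ppm

Overall dilution factor = 200 × 14.99 × 12 × 200 = 7.20 × 10⁶.
Original = 0.0803 ppt × 7.20 × 10⁶ = 5.78 × 10⁵ ppt = 0.578 ppm.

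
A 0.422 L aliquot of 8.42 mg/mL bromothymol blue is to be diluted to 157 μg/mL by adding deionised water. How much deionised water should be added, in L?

22.2 L

157 μg/mL = 0.157 mg/mL.
V₂ = C₁V₁/C₂ = 8.42 × 0.422 / 0.157 = 22.6 L.
Diluent to add = V₂ − V₁ = 22.6 − 0.422 = 22.2 L.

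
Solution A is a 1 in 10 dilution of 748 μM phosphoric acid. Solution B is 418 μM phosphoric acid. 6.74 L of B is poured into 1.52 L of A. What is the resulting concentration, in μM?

C_A = 748 μM / 10 = 74.8 μM.
C_mix = (C_A·V_A + C_B·V_B)/(V_A + V_B) = (74.8×1.52 + 418×6.74) / 8.260 = 355 μM.

355 μM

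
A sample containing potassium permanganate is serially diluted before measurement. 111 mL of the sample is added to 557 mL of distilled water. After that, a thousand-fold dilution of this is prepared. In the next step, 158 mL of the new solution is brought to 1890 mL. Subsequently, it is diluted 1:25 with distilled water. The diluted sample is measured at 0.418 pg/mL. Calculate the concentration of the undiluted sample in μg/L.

752 μg/L

Overall dilution factor = 6.018 × 1000 × 11.96 × 25 = 1.80 × 10⁶.
Original = 0.418 pg/mL × 1.80 × 10⁶ = 7.52 × 10⁵ pg/mL = 752 μg/L.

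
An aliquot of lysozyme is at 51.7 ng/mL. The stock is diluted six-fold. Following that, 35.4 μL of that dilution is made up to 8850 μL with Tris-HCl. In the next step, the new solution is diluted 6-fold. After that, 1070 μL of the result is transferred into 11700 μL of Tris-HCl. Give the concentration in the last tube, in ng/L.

Overall dilution factor = 6 × 250 × 6 × 11.93 = 1.07 × 10⁵.
51.7 ng/mL / 1.07 × 10⁵ = 4.81 × 10⁻⁴ ng/mL = 0.481 ng/L.

0.481 ng/L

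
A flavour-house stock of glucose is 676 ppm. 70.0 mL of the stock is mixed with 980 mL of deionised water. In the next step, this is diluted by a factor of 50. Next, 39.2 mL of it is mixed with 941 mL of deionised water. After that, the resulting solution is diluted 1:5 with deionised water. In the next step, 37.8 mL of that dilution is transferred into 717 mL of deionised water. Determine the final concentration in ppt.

361 ppt

Overall dilution factor = 15 × 50 × 25.01 × 5 × 19.97 = 1.87 × 10⁶.
676 ppm / 1.87 × 10⁶ = 3.61 × 10⁻⁴ ppm = 361 ppt.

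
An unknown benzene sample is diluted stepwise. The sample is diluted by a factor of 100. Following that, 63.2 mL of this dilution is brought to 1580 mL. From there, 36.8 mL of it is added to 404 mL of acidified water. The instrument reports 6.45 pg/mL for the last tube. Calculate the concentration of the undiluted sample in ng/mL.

193 ng/mL

Overall dilution factor = 100 × 25 × 11.98 = 2.99 × 10⁴.
Original = 6.45 pg/mL × 2.99 × 10⁴ = 1.93 × 10⁵ pg/mL = 193 ng/mL.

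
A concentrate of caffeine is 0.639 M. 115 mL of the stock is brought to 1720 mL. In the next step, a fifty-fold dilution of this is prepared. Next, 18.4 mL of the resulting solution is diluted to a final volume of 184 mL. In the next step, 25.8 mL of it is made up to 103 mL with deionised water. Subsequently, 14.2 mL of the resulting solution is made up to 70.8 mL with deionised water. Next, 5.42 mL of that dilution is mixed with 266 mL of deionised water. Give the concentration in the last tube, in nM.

Overall dilution factor = 14.96 × 50 × 10 × 3.992 × 4.986 × 50.08 = 7.45 × 10⁶.
0.639 M / 7.45 × 10⁶ = 8.57 × 10⁻⁸ M = 85.7 nM.

85.7 nM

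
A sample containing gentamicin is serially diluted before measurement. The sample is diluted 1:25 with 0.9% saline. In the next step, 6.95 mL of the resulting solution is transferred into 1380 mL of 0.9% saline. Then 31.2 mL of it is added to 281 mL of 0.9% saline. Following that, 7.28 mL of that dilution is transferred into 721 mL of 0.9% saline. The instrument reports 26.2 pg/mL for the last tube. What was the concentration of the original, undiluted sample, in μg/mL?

Overall dilution factor = 25 × 199.6 × 10.01 × 100.0 = 4.99 × 10⁶.
Original = 26.2 pg/mL × 4.99 × 10⁶ = 1.31 × 10⁸ pg/mL = 131 μg/mL.

131 μg/mL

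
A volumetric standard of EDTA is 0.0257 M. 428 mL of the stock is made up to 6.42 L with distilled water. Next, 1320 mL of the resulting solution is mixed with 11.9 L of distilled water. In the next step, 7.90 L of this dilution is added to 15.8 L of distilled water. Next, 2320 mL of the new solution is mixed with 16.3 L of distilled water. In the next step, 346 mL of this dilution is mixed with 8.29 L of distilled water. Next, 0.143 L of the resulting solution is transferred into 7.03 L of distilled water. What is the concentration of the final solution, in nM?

5.68 nM

Overall dilution factor = 15 × 10.02 × 3 × 8.026 × 24.96 × 50.16 = 4.53 × 10⁶.
0.0257 M / 4.53 × 10⁶ = 5.68 × 10⁻⁹ M = 5.68 nM.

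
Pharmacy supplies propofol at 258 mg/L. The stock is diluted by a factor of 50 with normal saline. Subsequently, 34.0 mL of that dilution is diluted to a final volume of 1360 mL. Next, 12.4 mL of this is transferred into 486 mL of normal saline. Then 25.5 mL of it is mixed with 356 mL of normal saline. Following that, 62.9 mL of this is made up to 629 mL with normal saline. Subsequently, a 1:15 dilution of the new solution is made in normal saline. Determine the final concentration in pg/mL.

Overall dilution factor = 50 × 40 × 40.19 × 14.96 × 10 × 15 = 1.80 × 10⁸.
258 mg/L / 1.80 × 10⁸ = 1.43 × 10⁻⁶ mg/L = 1.43 pg/mL.

1.43 pg/mL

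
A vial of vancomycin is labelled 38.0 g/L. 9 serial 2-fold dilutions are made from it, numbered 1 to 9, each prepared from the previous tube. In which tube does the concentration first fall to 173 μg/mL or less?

Tube n has concentration 38.0 g/L / 2ⁿ.
Need 2ⁿ ≥ 38.0 g/L / 173 μg/mL = 220, so n ≥ 7.78.
First such tube: n = 8.

tube 8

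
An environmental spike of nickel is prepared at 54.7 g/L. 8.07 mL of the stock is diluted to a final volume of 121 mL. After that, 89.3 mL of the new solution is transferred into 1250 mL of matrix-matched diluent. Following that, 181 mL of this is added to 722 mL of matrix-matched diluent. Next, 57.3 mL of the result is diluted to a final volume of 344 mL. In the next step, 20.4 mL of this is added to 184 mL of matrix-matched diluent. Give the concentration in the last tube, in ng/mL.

811 ng/mL

Overall dilution factor = 14.99 × 15.00 × 4.989 × 6.003 × 10.02 = 6.75 × 10⁴.
54.7 g/L / 6.75 × 10⁴ = 8.11 × 10⁻⁴ g/L = 811 ng/mL.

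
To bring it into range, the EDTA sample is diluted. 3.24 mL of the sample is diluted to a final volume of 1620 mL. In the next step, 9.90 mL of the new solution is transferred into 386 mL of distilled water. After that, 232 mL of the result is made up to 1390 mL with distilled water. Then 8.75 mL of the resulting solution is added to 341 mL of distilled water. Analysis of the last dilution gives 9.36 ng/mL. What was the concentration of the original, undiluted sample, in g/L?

Overall dilution factor = 500 × 39.99 × 5.991 × 39.97 = 4.79 × 10⁶.
Original = 9.36 ng/mL × 4.79 × 10⁶ = 4.48 × 10⁷ ng/mL = 44.8 g/L.

44.8 g/L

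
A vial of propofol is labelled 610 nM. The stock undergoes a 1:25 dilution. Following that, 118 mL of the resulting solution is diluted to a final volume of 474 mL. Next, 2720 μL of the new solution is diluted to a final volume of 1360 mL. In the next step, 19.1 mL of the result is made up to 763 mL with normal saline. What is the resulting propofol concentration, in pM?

0.304 pM

Overall dilution factor = 25 × 4.017 × 500 × 39.95 = 2.01 × 10⁶.
610 nM / 2.01 × 10⁶ = 3.04 × 10⁻⁴ nM = 0.304 pM.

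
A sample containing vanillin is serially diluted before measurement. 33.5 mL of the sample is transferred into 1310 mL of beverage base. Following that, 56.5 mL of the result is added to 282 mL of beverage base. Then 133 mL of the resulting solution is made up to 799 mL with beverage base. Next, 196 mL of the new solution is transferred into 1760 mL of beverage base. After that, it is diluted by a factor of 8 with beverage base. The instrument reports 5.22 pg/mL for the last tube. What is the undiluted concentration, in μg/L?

602 μg/L

Overall dilution factor = 40.10 × 5.991 × 6.008 × 9.980 × 8 = 1.15 × 10⁵.
Original = 5.22 pg/mL × 1.15 × 10⁵ = 6.02 × 10⁵ pg/mL = 602 μg/L.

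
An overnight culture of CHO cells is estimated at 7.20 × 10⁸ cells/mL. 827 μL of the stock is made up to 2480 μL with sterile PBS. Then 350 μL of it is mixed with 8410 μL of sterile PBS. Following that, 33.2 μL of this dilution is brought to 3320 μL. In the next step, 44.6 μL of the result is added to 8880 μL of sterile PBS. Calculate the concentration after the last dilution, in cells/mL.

479 cells/mL

Overall dilution factor = 2.999 × 25.03 × 100 × 200.1 = 1.50 × 10⁶.
7.20 × 10⁸ cells/mL / 1.50 × 10⁶ = 479 cells/mL.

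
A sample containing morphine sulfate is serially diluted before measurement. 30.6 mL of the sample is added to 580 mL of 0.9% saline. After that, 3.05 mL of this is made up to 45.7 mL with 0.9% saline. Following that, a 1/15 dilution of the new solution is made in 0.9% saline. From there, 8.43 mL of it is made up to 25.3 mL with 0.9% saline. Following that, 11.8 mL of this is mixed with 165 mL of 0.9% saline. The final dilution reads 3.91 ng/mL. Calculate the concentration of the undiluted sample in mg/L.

789 mg/L

Overall dilution factor = 19.95 × 14.98 × 15 × 3.001 × 14.98 = 2.02 × 10⁵.
Original = 3.91 ng/mL × 2.02 × 10⁵ = 7.89 × 10⁵ ng/mL = 789 mg/L.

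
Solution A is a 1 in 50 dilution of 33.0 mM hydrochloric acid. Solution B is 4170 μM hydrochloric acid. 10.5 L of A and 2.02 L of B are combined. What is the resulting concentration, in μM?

1230 μM

C_A = 33.0 mM / 50 = 0.660 mM.
C_B = 4170 μM = 4.17 mM.
C_mix = (C_A·V_A + C_B·V_B)/(V_A + V_B) = (0.660×10.5 + 4.17×2.02) / 12.52 = 1.23 mM = 1230 μM.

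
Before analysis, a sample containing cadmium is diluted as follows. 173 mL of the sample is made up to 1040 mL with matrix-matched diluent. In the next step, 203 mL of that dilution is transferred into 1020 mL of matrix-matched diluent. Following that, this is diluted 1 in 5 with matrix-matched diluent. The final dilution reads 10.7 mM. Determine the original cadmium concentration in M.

1.94 M

Overall dilution factor = 6.012 × 6.025 × 5 = 181.
Original = 10.7 mM × 181 = 1938 mM = 1.94 M.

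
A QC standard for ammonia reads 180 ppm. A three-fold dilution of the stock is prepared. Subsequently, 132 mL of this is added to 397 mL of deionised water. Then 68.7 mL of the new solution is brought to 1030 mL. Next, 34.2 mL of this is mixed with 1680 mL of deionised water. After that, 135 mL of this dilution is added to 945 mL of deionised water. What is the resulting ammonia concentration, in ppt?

Overall dilution factor = 3 × 4.008 × 14.99 × 50.12 × 8 = 7.23 × 10⁴.
180 ppm / 7.23 × 10⁴ = 2.49 × 10⁻³ ppm = 2490 ppt.

2490 ppt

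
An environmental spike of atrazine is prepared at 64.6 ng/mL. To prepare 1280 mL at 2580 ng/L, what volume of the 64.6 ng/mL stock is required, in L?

0.0511 L

2580 ng/L = 2.58 ng/mL.
V₁ = C₂V₂/C₁ = 2.58 × 1280 / 64.6 = 51.1 mL = 0.0511 L.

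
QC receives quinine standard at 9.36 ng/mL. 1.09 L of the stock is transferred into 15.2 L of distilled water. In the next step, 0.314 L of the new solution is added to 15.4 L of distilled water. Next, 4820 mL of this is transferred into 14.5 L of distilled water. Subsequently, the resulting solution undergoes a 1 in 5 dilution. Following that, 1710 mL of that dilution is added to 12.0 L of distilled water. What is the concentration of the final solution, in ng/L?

0.0779 ng/L

Overall dilution factor = 14.94 × 50.04 × 4.008 × 5 × 8.018 = 1.20 × 10⁵.
9.36 ng/mL / 1.20 × 10⁵ = 7.79 × 10⁻⁵ ng/mL = 0.0779 ng/L.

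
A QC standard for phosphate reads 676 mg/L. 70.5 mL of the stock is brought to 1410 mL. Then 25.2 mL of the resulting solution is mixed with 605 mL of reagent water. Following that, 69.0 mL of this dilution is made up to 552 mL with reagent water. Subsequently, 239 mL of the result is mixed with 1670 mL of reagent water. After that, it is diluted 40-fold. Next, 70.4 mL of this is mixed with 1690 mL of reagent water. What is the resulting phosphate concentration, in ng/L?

Overall dilution factor = 20 × 25.01 × 8 × 7.987 × 40 × 25.01 = 3.20 × 10⁷.
676 mg/L / 3.20 × 10⁷ = 2.11 × 10⁻⁵ mg/L = 21.1 ng/L.

21.1 ng/L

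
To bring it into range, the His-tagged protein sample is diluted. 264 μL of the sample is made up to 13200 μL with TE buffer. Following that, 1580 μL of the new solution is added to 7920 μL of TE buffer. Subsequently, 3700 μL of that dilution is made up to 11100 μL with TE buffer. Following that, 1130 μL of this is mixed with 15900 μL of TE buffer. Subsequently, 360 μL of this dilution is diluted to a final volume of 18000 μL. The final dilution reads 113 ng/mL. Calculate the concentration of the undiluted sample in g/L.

Overall dilution factor = 50 × 6.013 × 3 × 15.07 × 50 = 6.80 × 10⁵.
Original = 113 ng/mL × 6.80 × 10⁵ = 7.68 × 10⁷ ng/mL = 76.8 g/L.

76.8 g/L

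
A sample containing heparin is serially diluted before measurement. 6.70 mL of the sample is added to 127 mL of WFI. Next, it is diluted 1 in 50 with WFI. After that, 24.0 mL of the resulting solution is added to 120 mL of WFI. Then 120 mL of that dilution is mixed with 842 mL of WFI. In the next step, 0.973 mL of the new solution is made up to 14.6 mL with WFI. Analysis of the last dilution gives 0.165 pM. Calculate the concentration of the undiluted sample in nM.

Overall dilution factor = 19.96 × 50 × 6 × 8.017 × 15.01 = 7.20 × 10⁵.
Original = 0.165 pM × 7.20 × 10⁵ = 1.19 × 10⁵ pM = 119 nM.

119 nM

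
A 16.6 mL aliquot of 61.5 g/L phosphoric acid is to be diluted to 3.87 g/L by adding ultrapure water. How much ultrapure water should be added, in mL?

V₂ = C₁V₁/C₂ = 61.5 × 16.6 / 3.87 = 264 mL.
Diluent to add = V₂ − V₁ = 264 − 16.6 = 247 mL.

247 mL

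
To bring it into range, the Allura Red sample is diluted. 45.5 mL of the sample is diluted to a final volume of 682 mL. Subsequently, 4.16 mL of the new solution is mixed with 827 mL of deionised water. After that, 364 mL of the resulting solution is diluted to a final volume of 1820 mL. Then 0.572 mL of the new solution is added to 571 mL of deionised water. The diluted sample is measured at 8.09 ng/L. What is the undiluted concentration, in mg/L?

121 mg/L

Overall dilution factor = 14.99 × 199.8 × 5 × 999.3 = 1.50 × 10⁷.
Original = 8.09 ng/L × 1.50 × 10⁷ = 1.21 × 10⁸ ng/L = 121 mg/L.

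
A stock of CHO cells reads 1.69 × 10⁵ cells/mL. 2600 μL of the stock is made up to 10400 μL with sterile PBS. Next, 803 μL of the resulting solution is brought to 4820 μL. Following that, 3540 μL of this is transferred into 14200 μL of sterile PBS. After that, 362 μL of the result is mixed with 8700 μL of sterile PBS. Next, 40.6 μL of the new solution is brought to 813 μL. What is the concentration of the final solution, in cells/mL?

Overall dilution factor = 4 × 6.002 × 5.011 × 25.03 × 20.02 = 6.03 × 10⁴.
1.69 × 10⁵ cells/mL / 6.03 × 10⁴ = 2.80 cells/mL.

2.80 cells/mL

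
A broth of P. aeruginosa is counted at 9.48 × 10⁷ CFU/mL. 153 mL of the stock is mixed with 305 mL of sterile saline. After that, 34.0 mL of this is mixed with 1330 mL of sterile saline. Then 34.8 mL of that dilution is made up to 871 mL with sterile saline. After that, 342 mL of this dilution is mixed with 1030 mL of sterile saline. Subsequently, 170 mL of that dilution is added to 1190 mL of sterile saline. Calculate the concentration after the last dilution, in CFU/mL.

Overall dilution factor = 2.993 × 40.12 × 25.03 × 4.012 × 8 = 9.65 × 10⁴.
9.48 × 10⁷ CFU/mL / 9.65 × 10⁴ = 983 CFU/mL.

983 CFU/mL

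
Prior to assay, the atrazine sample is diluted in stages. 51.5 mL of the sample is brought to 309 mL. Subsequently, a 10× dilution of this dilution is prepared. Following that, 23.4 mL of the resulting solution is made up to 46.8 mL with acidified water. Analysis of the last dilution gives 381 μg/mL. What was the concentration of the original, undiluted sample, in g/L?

Overall dilution factor = 6 × 10 × 2 = 120.
Original = 381 μg/mL × 120 = 4.57 × 10⁴ μg/mL = 45.7 g/L.

45.7 g/L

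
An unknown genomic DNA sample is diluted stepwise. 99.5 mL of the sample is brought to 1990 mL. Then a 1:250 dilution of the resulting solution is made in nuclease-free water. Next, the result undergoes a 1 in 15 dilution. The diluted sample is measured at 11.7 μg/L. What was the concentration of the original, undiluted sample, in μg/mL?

877 μg/mL

Overall dilution factor = 20 × 250 × 15 = 7.50 × 10⁴.
Original = 11.7 μg/L × 7.50 × 10⁴ = 8.78 × 10⁵ μg/L = 877 μg/mL.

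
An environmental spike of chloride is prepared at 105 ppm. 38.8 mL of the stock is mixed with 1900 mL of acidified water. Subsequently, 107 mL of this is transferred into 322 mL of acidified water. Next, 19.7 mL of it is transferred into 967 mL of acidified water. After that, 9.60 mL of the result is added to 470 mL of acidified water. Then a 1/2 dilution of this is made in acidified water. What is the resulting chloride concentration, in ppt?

Overall dilution factor = 49.97 × 4.009 × 50.09 × 49.96 × 2 = 1.00 × 10⁶.
105 ppm / 1.00 × 10⁶ = 1.05 × 10⁻⁴ ppm = 105 ppt.

105 ppt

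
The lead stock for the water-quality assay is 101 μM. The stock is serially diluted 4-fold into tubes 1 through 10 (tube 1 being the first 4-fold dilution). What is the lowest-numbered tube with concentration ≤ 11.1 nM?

tube 7

Tube n has concentration 101 μM / 4ⁿ.
Need 4ⁿ ≥ 101 μM / 11.1 nM = 9099, so n ≥ 6.58.
First such tube: n = 7.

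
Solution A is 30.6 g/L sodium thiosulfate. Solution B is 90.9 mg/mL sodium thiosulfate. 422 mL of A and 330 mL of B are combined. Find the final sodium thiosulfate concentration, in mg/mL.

C_B = 90.9 mg/mL = 90.9 g/L.
C_mix = (C_A·V_A + C_B·V_B)/(V_A + V_B) = (30.6×422 + 90.9×330) / 752.0 = 57.1 g/L = 57.1 mg/mL.

57.1 mg/mL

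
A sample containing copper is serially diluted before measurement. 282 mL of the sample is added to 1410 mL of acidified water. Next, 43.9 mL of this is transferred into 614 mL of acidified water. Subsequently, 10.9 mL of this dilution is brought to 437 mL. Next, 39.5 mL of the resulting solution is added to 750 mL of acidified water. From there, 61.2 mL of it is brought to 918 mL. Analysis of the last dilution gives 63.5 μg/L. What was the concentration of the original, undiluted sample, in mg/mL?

68.6 mg/mL

Overall dilution factor = 6 × 14.99 × 40.09 × 19.99 × 15 = 1.08 × 10⁶.
Original = 63.5 μg/L × 1.08 × 10⁶ = 6.86 × 10⁷ μg/L = 68.6 mg/mL.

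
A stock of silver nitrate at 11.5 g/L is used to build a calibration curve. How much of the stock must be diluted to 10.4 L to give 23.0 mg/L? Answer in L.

23.0 mg/L = 0.0230 g/L.
V₁ = C₂V₂/C₁ = 0.0230 × 10.4 / 11.5 = 0.0208 L.

0.0208 L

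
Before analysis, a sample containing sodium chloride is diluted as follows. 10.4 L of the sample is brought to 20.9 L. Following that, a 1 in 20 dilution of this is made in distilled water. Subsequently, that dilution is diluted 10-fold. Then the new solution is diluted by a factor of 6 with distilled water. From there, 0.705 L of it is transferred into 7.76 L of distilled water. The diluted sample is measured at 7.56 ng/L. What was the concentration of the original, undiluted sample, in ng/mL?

219 ng/mL

Overall dilution factor = 2.010 × 20 × 10 × 6 × 12.01 = 2.90 × 10⁴.
Original = 7.56 ng/L × 2.90 × 10⁴ = 2.19 × 10⁵ ng/L = 219 ng/mL.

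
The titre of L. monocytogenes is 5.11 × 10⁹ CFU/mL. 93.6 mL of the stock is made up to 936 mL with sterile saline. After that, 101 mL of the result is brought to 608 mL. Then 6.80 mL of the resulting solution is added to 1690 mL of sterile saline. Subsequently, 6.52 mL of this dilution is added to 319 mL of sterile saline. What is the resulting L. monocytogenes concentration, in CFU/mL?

6810 CFU/mL

Overall dilution factor = 10 × 6.020 × 249.5 × 49.93 = 7.50 × 10⁵.
5.11 × 10⁹ CFU/mL / 7.50 × 10⁵ = 6810 CFU/mL.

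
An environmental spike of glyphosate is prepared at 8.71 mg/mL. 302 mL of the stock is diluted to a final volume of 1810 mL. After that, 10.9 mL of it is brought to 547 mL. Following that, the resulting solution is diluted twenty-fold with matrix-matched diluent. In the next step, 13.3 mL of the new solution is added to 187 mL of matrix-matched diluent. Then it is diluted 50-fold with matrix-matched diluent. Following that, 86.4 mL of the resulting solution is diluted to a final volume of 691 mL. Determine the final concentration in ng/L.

Overall dilution factor = 5.993 × 50.18 × 20 × 15.06 × 50 × 7.998 = 3.62 × 10⁷.
8.71 mg/mL / 3.62 × 10⁷ = 2.40 × 10⁻⁷ mg/mL = 240 ng/L.

240 ng/L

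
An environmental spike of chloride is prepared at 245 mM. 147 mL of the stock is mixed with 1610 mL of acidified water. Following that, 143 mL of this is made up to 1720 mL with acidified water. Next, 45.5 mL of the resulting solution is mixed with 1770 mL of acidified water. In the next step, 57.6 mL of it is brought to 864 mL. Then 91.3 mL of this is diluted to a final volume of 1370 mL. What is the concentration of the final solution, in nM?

190 nM

Overall dilution factor = 11.95 × 12.03 × 39.90 × 15 × 15.01 = 1.29 × 10⁶.
245 mM / 1.29 × 10⁶ = 1.90 × 10⁻⁴ mM = 190 nM.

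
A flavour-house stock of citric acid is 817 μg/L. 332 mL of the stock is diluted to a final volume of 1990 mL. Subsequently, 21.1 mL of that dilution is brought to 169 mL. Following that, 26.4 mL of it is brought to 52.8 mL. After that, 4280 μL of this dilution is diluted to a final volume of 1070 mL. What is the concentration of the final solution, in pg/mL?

Overall dilution factor = 5.994 × 8.009 × 2 × 250 = 2.40 × 10⁴.
817 μg/L / 2.40 × 10⁴ = 0.0340 μg/L = 34.0 pg/mL.

34.0 pg/mL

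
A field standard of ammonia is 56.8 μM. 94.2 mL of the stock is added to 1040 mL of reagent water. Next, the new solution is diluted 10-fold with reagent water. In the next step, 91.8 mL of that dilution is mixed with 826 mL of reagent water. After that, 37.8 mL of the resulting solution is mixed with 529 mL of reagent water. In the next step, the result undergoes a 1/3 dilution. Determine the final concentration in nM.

Overall dilution factor = 12.04 × 10 × 9.998 × 14.99 × 3 = 5.42 × 10⁴.
56.8 μM / 5.42 × 10⁴ = 1.05 × 10⁻³ μM = 1.05 nM.

1.05 nM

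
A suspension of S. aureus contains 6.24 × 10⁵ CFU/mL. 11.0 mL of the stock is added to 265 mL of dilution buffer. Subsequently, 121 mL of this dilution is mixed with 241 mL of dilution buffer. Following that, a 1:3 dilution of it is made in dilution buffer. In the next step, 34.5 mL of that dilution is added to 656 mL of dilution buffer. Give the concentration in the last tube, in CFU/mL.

Overall dilution factor = 25.09 × 2.992 × 3 × 20.01 = 4507.
6.24 × 10⁵ CFU/mL / 4507 = 138 CFU/mL.

138 CFU/mL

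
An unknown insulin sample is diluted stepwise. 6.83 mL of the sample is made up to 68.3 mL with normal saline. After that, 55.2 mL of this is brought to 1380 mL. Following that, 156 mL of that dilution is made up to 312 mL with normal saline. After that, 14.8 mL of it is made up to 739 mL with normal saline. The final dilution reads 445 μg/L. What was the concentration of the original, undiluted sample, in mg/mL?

11.1 mg/mL

Overall dilution factor = 10 × 25 × 2 × 49.93 = 2.50 × 10⁴.
Original = 445 μg/L × 2.50 × 10⁴ = 1.11 × 10⁷ μg/L = 11.1 mg/mL.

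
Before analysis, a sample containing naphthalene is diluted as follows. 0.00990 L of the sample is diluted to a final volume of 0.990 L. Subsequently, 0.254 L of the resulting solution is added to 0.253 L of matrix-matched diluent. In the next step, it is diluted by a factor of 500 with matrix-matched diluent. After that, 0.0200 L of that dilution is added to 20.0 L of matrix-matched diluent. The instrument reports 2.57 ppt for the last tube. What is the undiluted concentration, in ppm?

257 ppm

Overall dilution factor = 100 × 1.996 × 500 × 1001 = 9.99 × 10⁷.
Original = 2.57 ppt × 9.99 × 10⁷ = 2.57 × 10⁸ ppt = 257 ppm.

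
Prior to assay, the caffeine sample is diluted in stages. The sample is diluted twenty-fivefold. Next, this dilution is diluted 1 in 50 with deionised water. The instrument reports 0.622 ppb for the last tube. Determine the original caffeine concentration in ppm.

Overall dilution factor = 25 × 50 = 1250.
Original = 0.622 ppb × 1250 = 778 ppb = 0.778 ppm.

0.778 ppm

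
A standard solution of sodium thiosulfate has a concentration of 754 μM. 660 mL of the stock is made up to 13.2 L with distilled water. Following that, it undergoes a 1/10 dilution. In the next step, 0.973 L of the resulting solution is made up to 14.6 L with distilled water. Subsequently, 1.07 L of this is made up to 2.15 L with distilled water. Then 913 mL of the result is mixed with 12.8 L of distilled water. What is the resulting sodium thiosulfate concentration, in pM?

Overall dilution factor = 20 × 10 × 15.01 × 2.009 × 15.02 = 9.06 × 10⁴.
754 μM / 9.06 × 10⁴ = 8.33 × 10⁻³ μM = 8330 pM.

8330 pM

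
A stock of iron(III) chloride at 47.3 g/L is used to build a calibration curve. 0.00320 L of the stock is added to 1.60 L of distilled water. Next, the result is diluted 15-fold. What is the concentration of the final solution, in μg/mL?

6.29 μg/mL

Overall dilution factor = 501 × 15 = 7515.
47.3 g/L / 7515 = 6.29 × 10⁻³ g/L = 6.29 μg/mL.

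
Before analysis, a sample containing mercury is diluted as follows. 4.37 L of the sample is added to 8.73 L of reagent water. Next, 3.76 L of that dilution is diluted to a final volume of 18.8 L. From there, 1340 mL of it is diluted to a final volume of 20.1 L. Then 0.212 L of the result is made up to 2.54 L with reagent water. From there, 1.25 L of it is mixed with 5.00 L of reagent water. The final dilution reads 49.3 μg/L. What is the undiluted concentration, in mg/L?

664 mg/L

Overall dilution factor = 2.998 × 5 × 15 × 11.98 × 5 = 1.35 × 10⁴.
Original = 49.3 μg/L × 1.35 × 10⁴ = 6.64 × 10⁵ μg/L = 664 mg/L.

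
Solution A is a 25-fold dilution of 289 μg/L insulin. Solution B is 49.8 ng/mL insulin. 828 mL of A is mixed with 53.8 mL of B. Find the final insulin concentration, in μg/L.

C_A = 289 μg/L / 25 = 11.6 μg/L.
C_B = 49.8 ng/mL = 49.8 μg/L.
C_mix = (C_A·V_A + C_B·V_B)/(V_A + V_B) = (11.6×828 + 49.8×53.8) / 881.8 = 13.9 μg/L.

13.9 μg/L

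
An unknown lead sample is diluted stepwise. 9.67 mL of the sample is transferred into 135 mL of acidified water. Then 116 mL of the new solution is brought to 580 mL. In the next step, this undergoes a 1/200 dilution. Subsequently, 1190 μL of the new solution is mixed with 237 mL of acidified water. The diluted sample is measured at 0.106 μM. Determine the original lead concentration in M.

0.317 M

Overall dilution factor = 14.96 × 5 × 200 × 200.2 = 2.99 × 10⁶.
Original = 0.106 μM × 2.99 × 10⁶ = 3.17 × 10⁵ μM = 0.317 M.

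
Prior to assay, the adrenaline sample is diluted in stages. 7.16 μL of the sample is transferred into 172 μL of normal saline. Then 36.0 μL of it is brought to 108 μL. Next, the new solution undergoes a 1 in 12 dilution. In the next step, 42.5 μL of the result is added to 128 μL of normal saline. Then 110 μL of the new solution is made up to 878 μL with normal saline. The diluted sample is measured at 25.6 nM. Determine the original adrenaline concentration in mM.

Overall dilution factor = 25.02 × 3 × 12 × 4.012 × 7.982 = 2.88 × 10⁴.
Original = 25.6 nM × 2.88 × 10⁴ = 7.38 × 10⁵ nM = 0.738 mM.

0.738 mM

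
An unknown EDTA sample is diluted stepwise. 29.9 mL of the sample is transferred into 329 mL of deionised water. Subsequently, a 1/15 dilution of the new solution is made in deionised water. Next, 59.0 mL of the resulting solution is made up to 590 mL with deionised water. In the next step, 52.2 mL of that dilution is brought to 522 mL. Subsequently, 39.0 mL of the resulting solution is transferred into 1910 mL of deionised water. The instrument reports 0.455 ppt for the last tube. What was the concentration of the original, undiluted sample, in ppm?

0.409 ppm

Overall dilution factor = 12.00 × 15 × 10 × 10 × 49.97 = 9.00 × 10⁵.
Original = 0.455 ppt × 9.00 × 10⁵ = 4.09 × 10⁵ ppt = 0.409 ppm.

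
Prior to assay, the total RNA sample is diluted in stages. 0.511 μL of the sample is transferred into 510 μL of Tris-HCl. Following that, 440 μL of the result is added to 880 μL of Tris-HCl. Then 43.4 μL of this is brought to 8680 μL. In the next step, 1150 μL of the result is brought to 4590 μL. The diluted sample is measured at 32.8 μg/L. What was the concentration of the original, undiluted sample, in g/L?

78.5 g/L

Overall dilution factor = 999.0 × 3 × 200 × 3.991 = 2.39 × 10⁶.
Original = 32.8 μg/L × 2.39 × 10⁶ = 7.85 × 10⁷ μg/L = 78.5 g/L.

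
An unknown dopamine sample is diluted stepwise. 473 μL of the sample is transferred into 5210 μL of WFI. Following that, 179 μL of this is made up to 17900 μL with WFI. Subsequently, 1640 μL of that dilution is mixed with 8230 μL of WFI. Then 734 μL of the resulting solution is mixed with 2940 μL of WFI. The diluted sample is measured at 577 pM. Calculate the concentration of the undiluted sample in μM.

Overall dilution factor = 12.01 × 100 × 6.018 × 5.005 = 3.62 × 10⁴.
Original = 577 pM × 3.62 × 10⁴ = 2.09 × 10⁷ pM = 20.9 μM.

20.9 μM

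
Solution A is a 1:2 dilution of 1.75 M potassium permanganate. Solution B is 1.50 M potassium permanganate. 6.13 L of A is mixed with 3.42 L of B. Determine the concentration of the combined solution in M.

C_A = 1.75 M / 2 = 0.875 M.
C_mix = (C_A·V_A + C_B·V_B)/(V_A + V_B) = (0.875×6.13 + 1.50×3.42) / 9.550 = 1.10 M.

1.10 M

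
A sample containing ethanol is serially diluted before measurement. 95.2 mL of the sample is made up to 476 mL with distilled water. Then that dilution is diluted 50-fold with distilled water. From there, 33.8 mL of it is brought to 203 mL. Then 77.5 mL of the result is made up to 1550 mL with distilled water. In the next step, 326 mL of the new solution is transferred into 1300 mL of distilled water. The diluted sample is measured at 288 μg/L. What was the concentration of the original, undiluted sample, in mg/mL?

43.1 mg/mL

Overall dilution factor = 5 × 50 × 6.006 × 20 × 4.988 = 1.50 × 10⁵.
Original = 288 μg/L × 1.50 × 10⁵ = 4.31 × 10⁷ μg/L = 43.1 mg/mL.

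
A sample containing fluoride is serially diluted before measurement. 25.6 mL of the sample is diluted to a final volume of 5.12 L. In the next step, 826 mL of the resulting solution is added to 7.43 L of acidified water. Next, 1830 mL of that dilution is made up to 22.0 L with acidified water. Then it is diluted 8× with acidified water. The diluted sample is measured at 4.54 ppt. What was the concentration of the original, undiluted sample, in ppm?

Overall dilution factor = 200 × 9.995 × 12.02 × 8 = 1.92 × 10⁵.
Original = 4.54 ppt × 1.92 × 10⁵ = 8.73 × 10⁵ ppt = 0.873 ppm.

0.873 ppm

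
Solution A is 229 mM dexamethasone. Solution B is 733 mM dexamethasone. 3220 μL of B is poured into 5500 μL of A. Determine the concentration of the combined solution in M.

0.415 M

C_mix = (C_A·V_A + C_B·V_B)/(V_A + V_B) = (229×5500 + 733×3220) / 8720 = 415 mM = 0.415 M.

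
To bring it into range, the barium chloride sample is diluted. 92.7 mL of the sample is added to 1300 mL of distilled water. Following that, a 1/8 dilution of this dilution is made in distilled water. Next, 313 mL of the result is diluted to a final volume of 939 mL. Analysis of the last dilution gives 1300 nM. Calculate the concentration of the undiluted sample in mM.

Overall dilution factor = 15.02 × 8 × 3 = 361.
Original = 1300 nM × 361 = 4.69 × 10⁵ nM = 0.469 mM.

0.469 mM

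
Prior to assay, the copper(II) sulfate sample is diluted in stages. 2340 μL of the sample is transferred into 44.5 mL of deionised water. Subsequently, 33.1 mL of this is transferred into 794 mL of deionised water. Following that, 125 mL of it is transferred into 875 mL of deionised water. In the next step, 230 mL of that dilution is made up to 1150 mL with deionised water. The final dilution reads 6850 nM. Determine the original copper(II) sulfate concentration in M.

Overall dilution factor = 20.02 × 24.99 × 8 × 5 = 2.00 × 10⁴.
Original = 6850 nM × 2.00 × 10⁴ = 1.37 × 10⁸ nM = 0.137 M.

0.137 M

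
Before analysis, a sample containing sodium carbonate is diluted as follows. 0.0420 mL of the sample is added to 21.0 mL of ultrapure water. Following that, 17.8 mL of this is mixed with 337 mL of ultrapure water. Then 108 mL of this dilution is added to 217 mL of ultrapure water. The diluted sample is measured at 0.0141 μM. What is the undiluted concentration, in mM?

Overall dilution factor = 501 × 19.93 × 3.009 = 3.01 × 10⁴.
Original = 0.0141 μM × 3.01 × 10⁴ = 424 μM = 0.424 mM.

0.424 mM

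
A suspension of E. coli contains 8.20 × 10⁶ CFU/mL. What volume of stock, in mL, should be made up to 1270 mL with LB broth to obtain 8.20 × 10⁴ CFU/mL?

12.7 mL

V₁ = C₂V₂/C₁ = 8.20 × 10⁴ × 1270 / 8.20 × 10⁶ = 12.7 mL.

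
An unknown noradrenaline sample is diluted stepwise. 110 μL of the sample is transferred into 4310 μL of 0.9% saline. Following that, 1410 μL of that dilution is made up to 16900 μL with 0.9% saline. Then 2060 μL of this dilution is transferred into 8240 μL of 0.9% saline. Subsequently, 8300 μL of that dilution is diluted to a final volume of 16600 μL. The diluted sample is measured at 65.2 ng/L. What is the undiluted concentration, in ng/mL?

314 ng/mL

Overall dilution factor = 40.18 × 11.99 × 5 × 2 = 4816.
Original = 65.2 ng/L × 4816 = 3.14 × 10⁵ ng/L = 314 ng/mL.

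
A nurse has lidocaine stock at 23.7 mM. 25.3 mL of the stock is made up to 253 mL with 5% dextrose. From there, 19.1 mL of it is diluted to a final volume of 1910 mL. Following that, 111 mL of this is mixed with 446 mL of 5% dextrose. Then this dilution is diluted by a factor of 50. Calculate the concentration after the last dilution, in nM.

94.5 nM

Overall dilution factor = 10 × 100 × 5.018 × 50 = 2.51 × 10⁵.
23.7 mM / 2.51 × 10⁵ = 9.45 × 10⁻⁵ mM = 94.5 nM.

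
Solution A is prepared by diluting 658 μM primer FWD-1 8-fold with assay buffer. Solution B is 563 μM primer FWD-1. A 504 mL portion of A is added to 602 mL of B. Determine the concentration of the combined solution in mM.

0.344 mM

C_A = 658 μM / 8 = 82.2 μM.
C_mix = (C_A·V_A + C_B·V_B)/(V_A + V_B) = (82.2×504 + 563×602) / 1106 = 344 μM = 0.344 mM.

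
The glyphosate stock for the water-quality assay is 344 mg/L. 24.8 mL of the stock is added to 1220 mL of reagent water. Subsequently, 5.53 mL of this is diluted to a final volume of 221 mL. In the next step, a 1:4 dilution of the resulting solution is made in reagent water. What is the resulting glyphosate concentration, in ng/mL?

42.9 ng/mL

Overall dilution factor = 50.19 × 39.96 × 4 = 8024.
344 mg/L / 8024 = 0.0429 mg/L = 42.9 ng/mL.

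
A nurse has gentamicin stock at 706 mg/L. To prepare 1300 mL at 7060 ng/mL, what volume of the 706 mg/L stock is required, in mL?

13.0 mL

7060 ng/mL = 7.06 mg/L.
V₁ = C₂V₂/C₁ = 7.06 × 1300 / 706 = 13.0 mL.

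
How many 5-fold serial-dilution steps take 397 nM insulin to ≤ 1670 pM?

4

Need 5ⁿ ≥ 238, so n ≥ log(238)/log(5) = 3.40.
Minimum whole steps: n = 4.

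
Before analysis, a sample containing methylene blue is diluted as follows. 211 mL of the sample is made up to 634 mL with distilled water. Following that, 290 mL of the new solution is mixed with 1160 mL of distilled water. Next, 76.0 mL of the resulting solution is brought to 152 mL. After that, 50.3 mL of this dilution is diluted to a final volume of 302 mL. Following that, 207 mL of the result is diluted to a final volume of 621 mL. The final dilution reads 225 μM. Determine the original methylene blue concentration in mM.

122 mM

Overall dilution factor = 3.005 × 5 × 2 × 6.004 × 3 = 541.
Original = 225 μM × 541 = 1.22 × 10⁵ μM = 122 mM.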